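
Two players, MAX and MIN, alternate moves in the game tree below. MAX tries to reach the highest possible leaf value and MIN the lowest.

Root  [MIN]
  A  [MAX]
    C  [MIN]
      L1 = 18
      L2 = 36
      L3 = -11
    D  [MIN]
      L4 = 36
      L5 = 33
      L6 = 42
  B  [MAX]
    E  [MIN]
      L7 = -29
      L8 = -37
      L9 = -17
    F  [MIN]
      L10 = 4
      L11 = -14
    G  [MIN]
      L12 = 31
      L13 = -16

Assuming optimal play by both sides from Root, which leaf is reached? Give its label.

C (MIN): min(18, 36, -11) = -11
D (MIN): min(36, 33, 42) = 33
A (MAX): max(-11, 33) = 33
E (MIN): min(-29, -37, -17) = -37
F (MIN): min(4, -14) = -14
G (MIN): min(31, -16) = -16
B (MAX): max(-37, -14, -16) = -14
Root (MIN): min(33, -14) = -14
At Root, MIN picks B (lowest: -14).
At B, MAX picks F (highest: -14).
At F, MIN picks L11 (lowest: -14).
Terminal value -14.

L11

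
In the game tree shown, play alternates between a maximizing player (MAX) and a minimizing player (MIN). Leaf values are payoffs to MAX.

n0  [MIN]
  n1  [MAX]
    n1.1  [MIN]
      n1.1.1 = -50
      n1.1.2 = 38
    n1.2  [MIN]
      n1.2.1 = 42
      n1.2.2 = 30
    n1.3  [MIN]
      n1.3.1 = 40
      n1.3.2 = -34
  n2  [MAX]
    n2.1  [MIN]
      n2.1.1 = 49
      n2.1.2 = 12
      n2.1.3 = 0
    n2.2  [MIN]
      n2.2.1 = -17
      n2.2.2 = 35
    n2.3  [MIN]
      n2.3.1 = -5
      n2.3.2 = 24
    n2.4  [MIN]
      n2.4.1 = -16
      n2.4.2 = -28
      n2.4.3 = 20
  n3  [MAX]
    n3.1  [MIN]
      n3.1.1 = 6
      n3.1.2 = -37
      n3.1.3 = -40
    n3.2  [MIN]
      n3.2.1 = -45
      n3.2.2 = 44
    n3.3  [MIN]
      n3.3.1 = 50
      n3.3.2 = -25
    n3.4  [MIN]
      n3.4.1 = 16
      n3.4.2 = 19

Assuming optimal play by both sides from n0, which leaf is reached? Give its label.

n2.1.3

n1.1 (MIN): min(-50, 38) = -50
n1.2 (MIN): min(42, 30) = 30
n1.3 (MIN): min(40, -34) = -34
n1 (MAX): max(-50, 30, -34) = 30
n2.1 (MIN): min(49, 12, 0) = 0
n2.2 (MIN): min(-17, 35) = -17
n2.3 (MIN): min(-5, 24) = -5
n2.4 (MIN): min(-16, -28, 20) = -28
n2 (MAX): max(0, -17, -5, -28) = 0
n3.1 (MIN): min(6, -37, -40) = -40
n3.2 (MIN): min(-45, 44) = -45
n3.3 (MIN): min(50, -25) = -25
n3.4 (MIN): min(16, 19) = 16
n3 (MAX): max(-40, -45, -25, 16) = 16
n0 (MIN): min(30, 0, 16) = 0
At n0, MIN picks n2 (lowest: 0).
At n2, MAX picks n2.1 (highest: 0).
At n2.1, MIN picks n2.1.3 (lowest: 0).
Terminal value 0.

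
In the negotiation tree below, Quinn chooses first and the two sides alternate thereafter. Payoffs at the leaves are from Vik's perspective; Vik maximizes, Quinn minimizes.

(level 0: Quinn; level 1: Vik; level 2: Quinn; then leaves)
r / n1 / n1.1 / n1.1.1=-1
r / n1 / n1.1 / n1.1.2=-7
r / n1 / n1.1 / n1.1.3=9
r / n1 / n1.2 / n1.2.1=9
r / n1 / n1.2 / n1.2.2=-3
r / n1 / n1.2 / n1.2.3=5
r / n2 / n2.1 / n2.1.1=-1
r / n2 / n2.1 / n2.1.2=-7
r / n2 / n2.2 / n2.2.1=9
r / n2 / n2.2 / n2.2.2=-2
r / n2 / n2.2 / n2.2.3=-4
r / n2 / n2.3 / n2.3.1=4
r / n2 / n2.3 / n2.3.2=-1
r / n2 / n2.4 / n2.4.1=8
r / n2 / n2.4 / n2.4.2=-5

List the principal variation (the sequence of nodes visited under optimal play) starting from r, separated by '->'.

r -> n1 -> n1.2 -> n1.2.2

n1.1 (Quinn): min(-1, -7, 9) = -7
n1.2 (Quinn): min(9, -3, 5) = -3
n1 (Vik): max(-7, -3) = -3
n2.1 (Quinn): min(-1, -7) = -7
n2.2 (Quinn): min(9, -2, -4) = -4
n2.3 (Quinn): min(4, -1) = -1
n2.4 (Quinn): min(8, -5) = -5
n2 (Vik): max(-7, -4, -1, -5) = -1
r (Quinn): min(-3, -1) = -3
At r, Quinn picks n1 (lowest: -3).
At n1, Vik picks n1.2 (highest: -3).
At n1.2, Quinn picks n1.2.2 (lowest: -3).
Terminal value -3.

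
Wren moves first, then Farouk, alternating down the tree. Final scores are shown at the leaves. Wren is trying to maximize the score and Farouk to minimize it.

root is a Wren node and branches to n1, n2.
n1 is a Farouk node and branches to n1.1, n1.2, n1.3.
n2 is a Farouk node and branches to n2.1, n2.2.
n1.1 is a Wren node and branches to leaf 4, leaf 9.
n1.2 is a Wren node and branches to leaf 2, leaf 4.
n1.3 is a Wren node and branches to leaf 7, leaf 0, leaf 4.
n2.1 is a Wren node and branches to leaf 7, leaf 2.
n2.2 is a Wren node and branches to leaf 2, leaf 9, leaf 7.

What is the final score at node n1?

n1.1 (Wren): max(4, 9) = 9
n1.2 (Wren): max(2, 4) = 4
n1.3 (Wren): max(7, 0, 4) = 7
n1 (Farouk): min(9, 4, 7) = 4

4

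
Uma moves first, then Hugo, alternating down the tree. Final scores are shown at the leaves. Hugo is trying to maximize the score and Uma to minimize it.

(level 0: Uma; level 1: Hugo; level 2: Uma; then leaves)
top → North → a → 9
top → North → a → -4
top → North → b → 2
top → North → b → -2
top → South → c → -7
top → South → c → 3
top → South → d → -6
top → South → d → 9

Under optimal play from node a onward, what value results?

a (Uma): min(9, -4) = -4

-4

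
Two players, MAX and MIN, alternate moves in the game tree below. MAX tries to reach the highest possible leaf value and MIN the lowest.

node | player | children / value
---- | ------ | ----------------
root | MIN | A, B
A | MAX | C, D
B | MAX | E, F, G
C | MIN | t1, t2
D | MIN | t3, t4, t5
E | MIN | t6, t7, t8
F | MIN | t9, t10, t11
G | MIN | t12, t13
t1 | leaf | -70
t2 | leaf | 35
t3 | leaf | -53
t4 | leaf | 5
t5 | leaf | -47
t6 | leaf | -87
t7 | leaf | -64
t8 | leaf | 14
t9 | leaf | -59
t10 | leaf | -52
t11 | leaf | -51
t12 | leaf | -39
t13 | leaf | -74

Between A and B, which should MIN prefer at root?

B

C (MIN): min(-70, 35) = -70
D (MIN): min(-53, 5, -47) = -53
A (MAX): max(-70, -53) = -53
E (MIN): min(-87, -64, 14) = -87
F (MIN): min(-59, -52, -51) = -59
G (MIN): min(-39, -74) = -74
B (MAX): max(-87, -59, -74) = -59
MIN prefers the lower value; A=-53, B=-59. B is better since -59 < -53.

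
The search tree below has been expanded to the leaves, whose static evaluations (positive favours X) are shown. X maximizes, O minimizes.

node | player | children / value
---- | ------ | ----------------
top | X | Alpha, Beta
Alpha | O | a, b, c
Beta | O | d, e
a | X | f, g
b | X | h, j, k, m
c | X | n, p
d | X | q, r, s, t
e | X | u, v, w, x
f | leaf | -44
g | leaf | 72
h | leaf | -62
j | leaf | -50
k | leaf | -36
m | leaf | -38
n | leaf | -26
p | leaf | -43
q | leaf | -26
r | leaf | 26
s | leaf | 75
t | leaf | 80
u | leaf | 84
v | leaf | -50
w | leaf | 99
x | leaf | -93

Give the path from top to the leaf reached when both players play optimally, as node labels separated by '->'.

top -> Beta -> d -> t

a (X): max(-44, 72) = 72
b (X): max(-62, -50, -36, -38) = -36
c (X): max(-26, -43) = -26
Alpha (O): min(72, -36, -26) = -36
d (X): max(-26, 26, 75, 80) = 80
e (X): max(84, -50, 99, -93) = 99
Beta (O): min(80, 99) = 80
top (X): max(-36, 80) = 80
At top, X picks Beta (highest: 80).
At Beta, O picks d (lowest: 80).
At d, X picks t (highest: 80).
Terminal value 80.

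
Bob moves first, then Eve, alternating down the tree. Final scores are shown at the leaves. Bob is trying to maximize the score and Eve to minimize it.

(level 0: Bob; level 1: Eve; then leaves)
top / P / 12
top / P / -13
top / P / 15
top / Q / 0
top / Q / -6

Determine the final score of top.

P (Eve): min(12, -13, 15) = -13
Q (Eve): min(0, -6) = -6
top (Bob): max(-13, -6) = -6

-6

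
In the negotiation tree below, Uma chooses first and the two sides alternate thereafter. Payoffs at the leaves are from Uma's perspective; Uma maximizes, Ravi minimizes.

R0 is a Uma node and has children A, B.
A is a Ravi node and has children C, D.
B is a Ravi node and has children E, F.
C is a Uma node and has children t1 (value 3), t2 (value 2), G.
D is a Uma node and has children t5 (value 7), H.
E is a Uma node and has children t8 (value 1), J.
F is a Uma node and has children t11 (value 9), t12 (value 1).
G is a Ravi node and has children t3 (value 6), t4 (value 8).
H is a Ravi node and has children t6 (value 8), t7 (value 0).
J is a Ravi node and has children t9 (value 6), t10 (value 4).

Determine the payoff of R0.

6

G (Ravi): min(6, 8) = 6
C (Uma): max(3, 2, 6) = 6
H (Ravi): min(8, 0) = 0
D (Uma): max(7, 0) = 7
A (Ravi): min(6, 7) = 6
J (Ravi): min(6, 4) = 4
E (Uma): max(1, 4) = 4
F (Uma): max(9, 1) = 9
B (Ravi): min(4, 9) = 4
R0 (Uma): max(6, 4) = 6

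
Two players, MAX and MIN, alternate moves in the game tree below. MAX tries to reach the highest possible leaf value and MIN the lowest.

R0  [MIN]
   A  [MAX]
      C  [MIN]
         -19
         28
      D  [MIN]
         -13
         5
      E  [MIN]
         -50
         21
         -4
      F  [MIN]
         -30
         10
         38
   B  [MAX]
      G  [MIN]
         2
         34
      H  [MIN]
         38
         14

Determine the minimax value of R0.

C (MIN): min(-19, 28) = -19
D (MIN): min(-13, 5) = -13
E (MIN): min(-50, 21, -4) = -50
F (MIN): min(-30, 10, 38) = -30
A (MAX): max(-19, -13, -50, -30) = -13
G (MIN): min(2, 34) = 2
H (MIN): min(38, 14) = 14
B (MAX): max(2, 14) = 14
R0 (MIN): min(-13, 14) = -13

-13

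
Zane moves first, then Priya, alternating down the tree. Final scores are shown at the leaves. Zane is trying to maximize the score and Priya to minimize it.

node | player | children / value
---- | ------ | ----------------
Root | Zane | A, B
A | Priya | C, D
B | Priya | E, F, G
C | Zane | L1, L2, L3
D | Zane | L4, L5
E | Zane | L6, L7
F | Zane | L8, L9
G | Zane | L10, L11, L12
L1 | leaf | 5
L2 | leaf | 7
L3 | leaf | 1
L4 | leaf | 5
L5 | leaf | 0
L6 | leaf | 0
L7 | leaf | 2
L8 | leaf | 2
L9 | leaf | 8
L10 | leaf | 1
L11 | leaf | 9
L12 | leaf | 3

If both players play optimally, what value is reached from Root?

C (Zane): max(5, 7, 1) = 7
D (Zane): max(5, 0) = 5
A (Priya): min(7, 5) = 5
E (Zane): max(0, 2) = 2
F (Zane): max(2, 8) = 8
G (Zane): max(1, 9, 3) = 9
B (Priya): min(2, 8, 9) = 2
Root (Zane): max(5, 2) = 5

5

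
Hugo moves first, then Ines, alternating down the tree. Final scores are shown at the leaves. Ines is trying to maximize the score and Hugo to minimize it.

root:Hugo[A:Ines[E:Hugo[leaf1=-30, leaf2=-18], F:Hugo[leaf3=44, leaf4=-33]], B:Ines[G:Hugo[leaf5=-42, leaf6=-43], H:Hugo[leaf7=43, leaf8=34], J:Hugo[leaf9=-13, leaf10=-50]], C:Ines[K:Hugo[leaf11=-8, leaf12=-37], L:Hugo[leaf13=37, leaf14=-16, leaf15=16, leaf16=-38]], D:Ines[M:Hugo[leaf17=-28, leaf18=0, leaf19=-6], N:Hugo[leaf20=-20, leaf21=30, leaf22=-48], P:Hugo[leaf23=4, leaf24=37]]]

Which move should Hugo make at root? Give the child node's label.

C

E (Hugo): min(-30, -18) = -30
F (Hugo): min(44, -33) = -33
A (Ines): max(-30, -33) = -30
G (Hugo): min(-42, -43) = -43
H (Hugo): min(43, 34) = 34
J (Hugo): min(-13, -50) = -50
B (Ines): max(-43, 34, -50) = 34
K (Hugo): min(-8, -37) = -37
L (Hugo): min(37, -16, 16, -38) = -38
C (Ines): max(-37, -38) = -37
M (Hugo): min(-28, 0, -6) = -28
N (Hugo): min(-20, 30, -48) = -48
P (Hugo): min(4, 37) = 4
D (Ines): max(-28, -48, 4) = 4
root (Hugo): min(-30, 34, -37, 4) = -37
Hugo at root wants the lowest of {A=-30, B=34, C=-37, D=4}, so chooses C.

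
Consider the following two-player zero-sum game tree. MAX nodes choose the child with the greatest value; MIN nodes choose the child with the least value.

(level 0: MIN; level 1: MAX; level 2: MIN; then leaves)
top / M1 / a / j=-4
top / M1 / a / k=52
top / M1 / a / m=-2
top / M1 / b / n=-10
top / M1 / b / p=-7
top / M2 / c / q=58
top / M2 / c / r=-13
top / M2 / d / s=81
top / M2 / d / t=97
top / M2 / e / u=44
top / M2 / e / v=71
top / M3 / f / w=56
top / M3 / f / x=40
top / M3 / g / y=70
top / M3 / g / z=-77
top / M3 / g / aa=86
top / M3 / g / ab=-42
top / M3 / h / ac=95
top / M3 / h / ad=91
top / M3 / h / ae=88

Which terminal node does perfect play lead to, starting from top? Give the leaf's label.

a (MIN): min(-4, 52, -2) = -4
b (MIN): min(-10, -7) = -10
M1 (MAX): max(-4, -10) = -4
c (MIN): min(58, -13) = -13
d (MIN): min(81, 97) = 81
e (MIN): min(44, 71) = 44
M2 (MAX): max(-13, 81, 44) = 81
f (MIN): min(56, 40) = 40
g (MIN): min(70, -77, 86, -42) = -77
h (MIN): min(95, 91, 88) = 88
M3 (MAX): max(40, -77, 88) = 88
top (MIN): min(-4, 81, 88) = -4
At top, MIN picks M1 (lowest: -4).
At M1, MAX picks a (highest: -4).
At a, MIN picks j (lowest: -4).
Terminal value -4.

j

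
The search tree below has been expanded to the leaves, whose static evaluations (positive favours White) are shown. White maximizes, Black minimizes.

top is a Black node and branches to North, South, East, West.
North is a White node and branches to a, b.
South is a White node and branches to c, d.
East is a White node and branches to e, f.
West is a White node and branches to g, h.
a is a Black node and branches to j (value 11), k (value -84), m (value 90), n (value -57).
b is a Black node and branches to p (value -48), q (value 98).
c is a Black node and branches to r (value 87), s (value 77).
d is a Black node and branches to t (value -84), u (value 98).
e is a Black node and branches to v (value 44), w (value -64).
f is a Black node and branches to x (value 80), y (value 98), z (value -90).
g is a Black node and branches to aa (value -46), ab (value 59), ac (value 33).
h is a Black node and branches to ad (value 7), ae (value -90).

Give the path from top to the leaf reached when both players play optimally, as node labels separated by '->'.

top -> East -> e -> w

a (Black): min(11, -84, 90, -57) = -84
b (Black): min(-48, 98) = -48
North (White): max(-84, -48) = -48
c (Black): min(87, 77) = 77
d (Black): min(-84, 98) = -84
South (White): max(77, -84) = 77
e (Black): min(44, -64) = -64
f (Black): min(80, 98, -90) = -90
East (White): max(-64, -90) = -64
g (Black): min(-46, 59, 33) = -46
h (Black): min(7, -90) = -90
West (White): max(-46, -90) = -46
top (Black): min(-48, 77, -64, -46) = -64
At top, Black picks East (lowest: -64).
At East, White picks e (highest: -64).
At e, Black picks w (lowest: -64).
Terminal value -64.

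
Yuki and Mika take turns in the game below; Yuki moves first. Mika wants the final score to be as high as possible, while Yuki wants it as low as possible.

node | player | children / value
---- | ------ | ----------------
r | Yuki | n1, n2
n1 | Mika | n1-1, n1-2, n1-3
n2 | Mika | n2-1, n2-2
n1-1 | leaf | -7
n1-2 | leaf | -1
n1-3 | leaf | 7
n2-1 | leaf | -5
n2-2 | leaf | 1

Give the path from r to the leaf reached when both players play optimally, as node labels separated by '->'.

r -> n2 -> n2-2

n1 (Mika): max(-7, -1, 7) = 7
n2 (Mika): max(-5, 1) = 1
r (Yuki): min(7, 1) = 1
At r, Yuki picks n2 (lowest: 1).
At n2, Mika picks n2-2 (highest: 1).
Terminal value 1.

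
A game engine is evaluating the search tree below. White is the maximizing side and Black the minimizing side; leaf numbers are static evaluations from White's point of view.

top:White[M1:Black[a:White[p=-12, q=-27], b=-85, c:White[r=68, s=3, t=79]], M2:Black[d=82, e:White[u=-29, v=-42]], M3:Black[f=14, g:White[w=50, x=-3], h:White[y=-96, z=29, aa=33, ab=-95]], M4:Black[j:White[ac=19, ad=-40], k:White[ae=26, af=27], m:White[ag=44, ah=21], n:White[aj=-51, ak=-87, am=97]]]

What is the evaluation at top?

19

a (White): max(-12, -27) = -12
c (White): max(68, 3, 79) = 79
M1 (Black): min(-12, -85, 79) = -85
e (White): max(-29, -42) = -29
M2 (Black): min(82, -29) = -29
g (White): max(50, -3) = 50
h (White): max(-96, 29, 33, -95) = 33
M3 (Black): min(14, 50, 33) = 14
j (White): max(19, -40) = 19
k (White): max(26, 27) = 27
m (White): max(44, 21) = 44
n (White): max(-51, -87, 97) = 97
M4 (Black): min(19, 27, 44, 97) = 19
top (White): max(-85, -29, 14, 19) = 19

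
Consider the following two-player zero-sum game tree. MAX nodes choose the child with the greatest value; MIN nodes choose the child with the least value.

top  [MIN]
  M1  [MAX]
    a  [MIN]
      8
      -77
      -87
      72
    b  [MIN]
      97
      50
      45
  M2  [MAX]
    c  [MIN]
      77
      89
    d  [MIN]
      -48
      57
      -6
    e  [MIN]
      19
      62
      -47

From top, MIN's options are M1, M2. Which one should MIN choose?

a (MIN): min(8, -77, -87, 72) = -87
b (MIN): min(97, 50, 45) = 45
M1 (MAX): max(-87, 45) = 45
c (MIN): min(77, 89) = 77
d (MIN): min(-48, 57, -6) = -48
e (MIN): min(19, 62, -47) = -47
M2 (MAX): max(77, -48, -47) = 77
top (MIN): min(45, 77) = 45
MIN at top wants the lowest of {M1=45, M2=77}, so chooses M1.

M1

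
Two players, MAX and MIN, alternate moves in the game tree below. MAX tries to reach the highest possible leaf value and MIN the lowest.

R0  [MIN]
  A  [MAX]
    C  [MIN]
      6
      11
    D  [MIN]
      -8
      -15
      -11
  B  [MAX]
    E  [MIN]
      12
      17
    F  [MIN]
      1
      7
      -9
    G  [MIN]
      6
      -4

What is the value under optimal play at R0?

6

C (MIN): min(6, 11) = 6
D (MIN): min(-8, -15, -11) = -15
A (MAX): max(6, -15) = 6
E (MIN): min(12, 17) = 12
F (MIN): min(1, 7, -9) = -9
G (MIN): min(6, -4) = -4
B (MAX): max(12, -9, -4) = 12
R0 (MIN): min(6, 12) = 6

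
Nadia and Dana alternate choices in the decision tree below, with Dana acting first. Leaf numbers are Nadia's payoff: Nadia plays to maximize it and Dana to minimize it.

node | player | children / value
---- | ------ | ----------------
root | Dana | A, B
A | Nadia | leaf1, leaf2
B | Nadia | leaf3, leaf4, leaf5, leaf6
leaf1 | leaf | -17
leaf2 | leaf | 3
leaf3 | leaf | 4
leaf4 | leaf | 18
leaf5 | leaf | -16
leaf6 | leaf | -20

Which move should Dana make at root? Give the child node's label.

A

A (Nadia): max(-17, 3) = 3
B (Nadia): max(4, 18, -16, -20) = 18
root (Dana): min(3, 18) = 3
Dana at root wants the lowest of {A=3, B=18}, so chooses A.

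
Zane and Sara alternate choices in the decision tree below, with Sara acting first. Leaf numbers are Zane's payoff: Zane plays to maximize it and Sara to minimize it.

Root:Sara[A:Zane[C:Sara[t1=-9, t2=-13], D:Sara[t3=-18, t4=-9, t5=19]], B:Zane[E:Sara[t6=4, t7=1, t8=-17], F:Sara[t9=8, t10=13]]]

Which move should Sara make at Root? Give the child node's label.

A

C (Sara): min(-9, -13) = -13
D (Sara): min(-18, -9, 19) = -18
A (Zane): max(-13, -18) = -13
E (Sara): min(4, 1, -17) = -17
F (Sara): min(8, 13) = 8
B (Zane): max(-17, 8) = 8
Root (Sara): min(-13, 8) = -13
Sara at Root wants the lowest of {A=-13, B=8}, so chooses A.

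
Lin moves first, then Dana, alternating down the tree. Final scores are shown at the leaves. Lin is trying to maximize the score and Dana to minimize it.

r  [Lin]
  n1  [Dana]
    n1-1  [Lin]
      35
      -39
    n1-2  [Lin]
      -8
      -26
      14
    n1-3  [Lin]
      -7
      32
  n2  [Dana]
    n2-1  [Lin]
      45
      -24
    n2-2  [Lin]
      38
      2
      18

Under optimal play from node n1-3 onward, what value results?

32

n1-3 (Lin): max(-7, 32) = 32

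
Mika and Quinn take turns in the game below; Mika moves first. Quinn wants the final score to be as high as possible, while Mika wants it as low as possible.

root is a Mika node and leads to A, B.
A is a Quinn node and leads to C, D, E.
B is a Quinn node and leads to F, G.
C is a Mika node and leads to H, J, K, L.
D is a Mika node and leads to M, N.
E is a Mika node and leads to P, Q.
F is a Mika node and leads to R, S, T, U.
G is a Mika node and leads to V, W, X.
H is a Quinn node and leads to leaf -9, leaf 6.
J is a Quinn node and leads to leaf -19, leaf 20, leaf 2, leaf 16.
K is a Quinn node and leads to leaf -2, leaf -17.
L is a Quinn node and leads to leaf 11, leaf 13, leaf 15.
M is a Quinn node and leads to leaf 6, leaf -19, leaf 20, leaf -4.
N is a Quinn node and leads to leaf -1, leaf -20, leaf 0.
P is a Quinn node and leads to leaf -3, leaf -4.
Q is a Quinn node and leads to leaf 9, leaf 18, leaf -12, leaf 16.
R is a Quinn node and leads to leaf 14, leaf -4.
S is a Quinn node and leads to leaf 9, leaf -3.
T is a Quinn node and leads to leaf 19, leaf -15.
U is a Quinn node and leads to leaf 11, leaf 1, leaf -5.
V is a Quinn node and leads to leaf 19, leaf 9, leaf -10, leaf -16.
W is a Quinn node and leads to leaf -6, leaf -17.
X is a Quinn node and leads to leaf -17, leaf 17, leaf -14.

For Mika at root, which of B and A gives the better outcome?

A

R (Quinn): max(14, -4) = 14
S (Quinn): max(9, -3) = 9
T (Quinn): max(19, -15) = 19
U (Quinn): max(11, 1, -5) = 11
F (Mika): min(14, 9, 19, 11) = 9
V (Quinn): max(19, 9, -10, -16) = 19
W (Quinn): max(-6, -17) = -6
X (Quinn): max(-17, 17, -14) = 17
G (Mika): min(19, -6, 17) = -6
B (Quinn): max(9, -6) = 9
H (Quinn): max(-9, 6) = 6
J (Quinn): max(-19, 20, 2, 16) = 20
K (Quinn): max(-2, -17) = -2
L (Quinn): max(11, 13, 15) = 15
C (Mika): min(6, 20, -2, 15) = -2
M (Quinn): max(6, -19, 20, -4) = 20
N (Quinn): max(-1, -20, 0) = 0
D (Mika): min(20, 0) = 0
P (Quinn): max(-3, -4) = -3
Q (Quinn): max(9, 18, -12, 16) = 18
E (Mika): min(-3, 18) = -3
A (Quinn): max(-2, 0, -3) = 0
Mika prefers the lower value; B=9, A=0. A is better since 0 < 9.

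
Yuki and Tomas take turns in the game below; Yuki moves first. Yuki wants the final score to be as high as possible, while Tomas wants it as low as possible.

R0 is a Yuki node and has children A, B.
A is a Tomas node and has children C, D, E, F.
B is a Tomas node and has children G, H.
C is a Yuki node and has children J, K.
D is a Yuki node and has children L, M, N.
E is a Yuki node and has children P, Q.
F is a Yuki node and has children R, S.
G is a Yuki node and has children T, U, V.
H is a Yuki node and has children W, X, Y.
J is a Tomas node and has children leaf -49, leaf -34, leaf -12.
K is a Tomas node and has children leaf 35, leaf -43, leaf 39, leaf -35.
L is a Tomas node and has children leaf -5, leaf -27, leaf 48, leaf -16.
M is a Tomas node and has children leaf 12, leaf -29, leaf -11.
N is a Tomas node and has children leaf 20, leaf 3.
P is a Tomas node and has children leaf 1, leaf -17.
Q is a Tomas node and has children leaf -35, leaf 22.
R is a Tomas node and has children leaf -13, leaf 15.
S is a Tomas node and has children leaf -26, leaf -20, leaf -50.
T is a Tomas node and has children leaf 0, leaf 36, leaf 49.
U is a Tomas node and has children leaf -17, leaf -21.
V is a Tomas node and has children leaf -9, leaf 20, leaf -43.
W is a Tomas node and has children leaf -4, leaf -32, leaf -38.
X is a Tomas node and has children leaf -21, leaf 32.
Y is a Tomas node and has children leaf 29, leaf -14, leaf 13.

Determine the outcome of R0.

J (Tomas): min(-49, -34, -12) = -49
K (Tomas): min(35, -43, 39, -35) = -43
C (Yuki): max(-49, -43) = -43
L (Tomas): min(-5, -27, 48, -16) = -27
M (Tomas): min(12, -29, -11) = -29
N (Tomas): min(20, 3) = 3
D (Yuki): max(-27, -29, 3) = 3
P (Tomas): min(1, -17) = -17
Q (Tomas): min(-35, 22) = -35
E (Yuki): max(-17, -35) = -17
R (Tomas): min(-13, 15) = -13
S (Tomas): min(-26, -20, -50) = -50
F (Yuki): max(-13, -50) = -13
A (Tomas): min(-43, 3, -17, -13) = -43
T (Tomas): min(0, 36, 49) = 0
U (Tomas): min(-17, -21) = -21
V (Tomas): min(-9, 20, -43) = -43
G (Yuki): max(0, -21, -43) = 0
W (Tomas): min(-4, -32, -38) = -38
X (Tomas): min(-21, 32) = -21
Y (Tomas): min(29, -14, 13) = -14
H (Yuki): max(-38, -21, -14) = -14
B (Tomas): min(0, -14) = -14
R0 (Yuki): max(-43, -14) = -14

-14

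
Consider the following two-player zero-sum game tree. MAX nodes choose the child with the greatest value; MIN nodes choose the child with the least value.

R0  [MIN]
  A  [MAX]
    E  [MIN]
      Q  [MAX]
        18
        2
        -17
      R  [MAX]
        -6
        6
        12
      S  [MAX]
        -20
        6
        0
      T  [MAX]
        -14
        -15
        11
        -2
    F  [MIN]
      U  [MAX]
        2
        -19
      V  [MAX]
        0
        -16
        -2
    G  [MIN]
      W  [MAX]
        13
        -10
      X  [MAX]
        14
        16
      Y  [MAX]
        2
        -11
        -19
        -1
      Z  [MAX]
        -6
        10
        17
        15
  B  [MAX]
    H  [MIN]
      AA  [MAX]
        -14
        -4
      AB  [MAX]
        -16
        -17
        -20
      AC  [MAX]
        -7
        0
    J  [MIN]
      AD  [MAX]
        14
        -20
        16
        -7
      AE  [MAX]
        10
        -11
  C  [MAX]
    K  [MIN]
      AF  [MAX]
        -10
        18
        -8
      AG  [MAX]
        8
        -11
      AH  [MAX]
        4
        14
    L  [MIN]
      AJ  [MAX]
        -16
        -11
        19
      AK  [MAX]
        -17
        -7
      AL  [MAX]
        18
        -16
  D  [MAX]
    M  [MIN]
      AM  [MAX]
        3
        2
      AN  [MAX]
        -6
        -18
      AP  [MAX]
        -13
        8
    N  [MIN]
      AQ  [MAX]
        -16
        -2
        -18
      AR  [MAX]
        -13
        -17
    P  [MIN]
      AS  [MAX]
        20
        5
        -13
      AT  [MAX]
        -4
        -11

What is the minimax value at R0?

-4

Q (MAX): max(18, 2, -17) = 18
R (MAX): max(-6, 6, 12) = 12
S (MAX): max(-20, 6, 0) = 6
T (MAX): max(-14, -15, 11, -2) = 11
E (MIN): min(18, 12, 6, 11) = 6
U (MAX): max(2, -19) = 2
V (MAX): max(0, -16, -2) = 0
F (MIN): min(2, 0) = 0
W (MAX): max(13, -10) = 13
X (MAX): max(14, 16) = 16
Y (MAX): max(2, -11, -19, -1) = 2
Z (MAX): max(-6, 10, 17, 15) = 17
G (MIN): min(13, 16, 2, 17) = 2
A (MAX): max(6, 0, 2) = 6
AA (MAX): max(-14, -4) = -4
AB (MAX): max(-16, -17, -20) = -16
AC (MAX): max(-7, 0) = 0
H (MIN): min(-4, -16, 0) = -16
AD (MAX): max(14, -20, 16, -7) = 16
AE (MAX): max(10, -11) = 10
J (MIN): min(16, 10) = 10
B (MAX): max(-16, 10) = 10
AF (MAX): max(-10, 18, -8) = 18
AG (MAX): max(8, -11) = 8
AH (MAX): max(4, 14) = 14
K (MIN): min(18, 8, 14) = 8
AJ (MAX): max(-16, -11, 19) = 19
AK (MAX): max(-17, -7) = -7
AL (MAX): max(18, -16) = 18
L (MIN): min(19, -7, 18) = -7
C (MAX): max(8, -7) = 8
AM (MAX): max(3, 2) = 3
AN (MAX): max(-6, -18) = -6
AP (MAX): max(-13, 8) = 8
M (MIN): min(3, -6, 8) = -6
AQ (MAX): max(-16, -2, -18) = -2
AR (MAX): max(-13, -17) = -13
N (MIN): min(-2, -13) = -13
AS (MAX): max(20, 5, -13) = 20
AT (MAX): max(-4, -11) = -4
P (MIN): min(20, -4) = -4
D (MAX): max(-6, -13, -4) = -4
R0 (MIN): min(6, 10, 8, -4) = -4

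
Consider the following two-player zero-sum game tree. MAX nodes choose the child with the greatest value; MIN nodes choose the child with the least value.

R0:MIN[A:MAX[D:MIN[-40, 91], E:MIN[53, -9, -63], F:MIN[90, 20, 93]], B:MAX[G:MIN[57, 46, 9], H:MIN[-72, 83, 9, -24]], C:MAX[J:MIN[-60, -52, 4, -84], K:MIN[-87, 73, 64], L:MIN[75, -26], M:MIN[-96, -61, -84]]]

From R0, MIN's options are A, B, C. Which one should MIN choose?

D (MIN): min(-40, 91) = -40
E (MIN): min(53, -9, -63) = -63
F (MIN): min(90, 20, 93) = 20
A (MAX): max(-40, -63, 20) = 20
G (MIN): min(57, 46, 9) = 9
H (MIN): min(-72, 83, 9, -24) = -72
B (MAX): max(9, -72) = 9
J (MIN): min(-60, -52, 4, -84) = -84
K (MIN): min(-87, 73, 64) = -87
L (MIN): min(75, -26) = -26
M (MIN): min(-96, -61, -84) = -96
C (MAX): max(-84, -87, -26, -96) = -26
R0 (MIN): min(20, 9, -26) = -26
MIN at R0 wants the lowest of {A=20, B=9, C=-26}, so chooses C.

C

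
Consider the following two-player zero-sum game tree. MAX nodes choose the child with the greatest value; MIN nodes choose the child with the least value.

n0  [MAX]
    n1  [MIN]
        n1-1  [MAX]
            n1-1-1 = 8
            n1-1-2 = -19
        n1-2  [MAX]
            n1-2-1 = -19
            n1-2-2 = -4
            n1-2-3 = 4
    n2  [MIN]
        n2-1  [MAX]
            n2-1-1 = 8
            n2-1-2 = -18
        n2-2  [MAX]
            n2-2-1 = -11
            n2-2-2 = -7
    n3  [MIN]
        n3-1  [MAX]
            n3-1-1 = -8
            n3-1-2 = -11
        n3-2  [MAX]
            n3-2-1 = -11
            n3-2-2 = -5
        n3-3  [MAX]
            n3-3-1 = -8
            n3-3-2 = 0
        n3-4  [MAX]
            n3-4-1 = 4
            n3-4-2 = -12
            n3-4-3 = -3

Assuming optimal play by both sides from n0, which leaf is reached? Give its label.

n1-1 (MAX): max(8, -19) = 8
n1-2 (MAX): max(-19, -4, 4) = 4
n1 (MIN): min(8, 4) = 4
n2-1 (MAX): max(8, -18) = 8
n2-2 (MAX): max(-11, -7) = -7
n2 (MIN): min(8, -7) = -7
n3-1 (MAX): max(-8, -11) = -8
n3-2 (MAX): max(-11, -5) = -5
n3-3 (MAX): max(-8, 0) = 0
n3-4 (MAX): max(4, -12, -3) = 4
n3 (MIN): min(-8, -5, 0, 4) = -8
n0 (MAX): max(4, -7, -8) = 4
At n0, MAX picks n1 (highest: 4).
At n1, MIN picks n1-2 (lowest: 4).
At n1-2, MAX picks n1-2-3 (highest: 4).
Terminal value 4.

n1-2-3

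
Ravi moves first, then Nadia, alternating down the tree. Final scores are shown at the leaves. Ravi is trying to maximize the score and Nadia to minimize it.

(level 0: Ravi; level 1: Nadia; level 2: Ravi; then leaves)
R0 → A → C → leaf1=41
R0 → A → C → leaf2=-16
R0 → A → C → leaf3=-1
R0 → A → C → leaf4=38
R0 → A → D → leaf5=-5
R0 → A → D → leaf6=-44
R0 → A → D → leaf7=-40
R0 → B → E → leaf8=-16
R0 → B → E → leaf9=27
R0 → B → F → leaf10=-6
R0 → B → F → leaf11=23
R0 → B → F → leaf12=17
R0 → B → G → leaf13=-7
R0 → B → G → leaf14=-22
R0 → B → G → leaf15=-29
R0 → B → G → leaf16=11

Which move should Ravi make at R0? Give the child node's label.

B

C (Ravi): max(41, -16, -1, 38) = 41
D (Ravi): max(-5, -44, -40) = -5
A (Nadia): min(41, -5) = -5
E (Ravi): max(-16, 27) = 27
F (Ravi): max(-6, 23, 17) = 23
G (Ravi): max(-7, -22, -29, 11) = 11
B (Nadia): min(27, 23, 11) = 11
R0 (Ravi): max(-5, 11) = 11
Ravi at R0 wants the highest of {A=-5, B=11}, so chooses B.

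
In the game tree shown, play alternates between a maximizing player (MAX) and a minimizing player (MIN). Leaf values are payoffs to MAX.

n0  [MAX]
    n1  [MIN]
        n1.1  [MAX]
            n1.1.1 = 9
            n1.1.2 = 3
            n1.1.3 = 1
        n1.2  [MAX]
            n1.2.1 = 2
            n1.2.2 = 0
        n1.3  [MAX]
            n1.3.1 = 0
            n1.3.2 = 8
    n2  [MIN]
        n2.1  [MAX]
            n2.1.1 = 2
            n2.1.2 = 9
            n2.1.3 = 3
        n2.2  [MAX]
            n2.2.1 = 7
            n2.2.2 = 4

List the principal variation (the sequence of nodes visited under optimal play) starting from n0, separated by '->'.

n0 -> n2 -> n2.2 -> n2.2.1

n1.1 (MAX): max(9, 3, 1) = 9
n1.2 (MAX): max(2, 0) = 2
n1.3 (MAX): max(0, 8) = 8
n1 (MIN): min(9, 2, 8) = 2
n2.1 (MAX): max(2, 9, 3) = 9
n2.2 (MAX): max(7, 4) = 7
n2 (MIN): min(9, 7) = 7
n0 (MAX): max(2, 7) = 7
At n0, MAX picks n2 (highest: 7).
At n2, MIN picks n2.2 (lowest: 7).
At n2.2, MAX picks n2.2.1 (highest: 7).
Terminal value 7.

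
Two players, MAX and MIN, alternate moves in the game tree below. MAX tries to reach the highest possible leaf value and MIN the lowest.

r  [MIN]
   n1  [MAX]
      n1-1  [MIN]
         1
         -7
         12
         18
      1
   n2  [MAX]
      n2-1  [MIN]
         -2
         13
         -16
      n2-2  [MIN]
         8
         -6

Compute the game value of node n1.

n1-1 (MIN): min(1, -7, 12, 18) = -7
n1 (MAX): max(-7, 1) = 1

1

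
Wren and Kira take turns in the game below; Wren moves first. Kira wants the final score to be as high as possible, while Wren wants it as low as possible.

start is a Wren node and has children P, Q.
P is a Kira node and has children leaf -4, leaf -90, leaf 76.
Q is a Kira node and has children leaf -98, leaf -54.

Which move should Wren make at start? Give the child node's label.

Q

P (Kira): max(-4, -90, 76) = 76
Q (Kira): max(-98, -54) = -54
start (Wren): min(76, -54) = -54
Wren at start wants the lowest of {P=76, Q=-54}, so chooses Q.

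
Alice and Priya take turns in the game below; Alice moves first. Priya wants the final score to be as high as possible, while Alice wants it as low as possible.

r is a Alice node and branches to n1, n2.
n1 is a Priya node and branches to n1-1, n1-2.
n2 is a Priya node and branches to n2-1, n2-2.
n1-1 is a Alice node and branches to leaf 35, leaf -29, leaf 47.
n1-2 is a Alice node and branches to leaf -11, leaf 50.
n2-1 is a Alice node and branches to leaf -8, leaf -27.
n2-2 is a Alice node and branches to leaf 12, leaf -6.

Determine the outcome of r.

n1-1 (Alice): min(35, -29, 47) = -29
n1-2 (Alice): min(-11, 50) = -11
n1 (Priya): max(-29, -11) = -11
n2-1 (Alice): min(-8, -27) = -27
n2-2 (Alice): min(12, -6) = -6
n2 (Priya): max(-27, -6) = -6
r (Alice): min(-11, -6) = -11

-11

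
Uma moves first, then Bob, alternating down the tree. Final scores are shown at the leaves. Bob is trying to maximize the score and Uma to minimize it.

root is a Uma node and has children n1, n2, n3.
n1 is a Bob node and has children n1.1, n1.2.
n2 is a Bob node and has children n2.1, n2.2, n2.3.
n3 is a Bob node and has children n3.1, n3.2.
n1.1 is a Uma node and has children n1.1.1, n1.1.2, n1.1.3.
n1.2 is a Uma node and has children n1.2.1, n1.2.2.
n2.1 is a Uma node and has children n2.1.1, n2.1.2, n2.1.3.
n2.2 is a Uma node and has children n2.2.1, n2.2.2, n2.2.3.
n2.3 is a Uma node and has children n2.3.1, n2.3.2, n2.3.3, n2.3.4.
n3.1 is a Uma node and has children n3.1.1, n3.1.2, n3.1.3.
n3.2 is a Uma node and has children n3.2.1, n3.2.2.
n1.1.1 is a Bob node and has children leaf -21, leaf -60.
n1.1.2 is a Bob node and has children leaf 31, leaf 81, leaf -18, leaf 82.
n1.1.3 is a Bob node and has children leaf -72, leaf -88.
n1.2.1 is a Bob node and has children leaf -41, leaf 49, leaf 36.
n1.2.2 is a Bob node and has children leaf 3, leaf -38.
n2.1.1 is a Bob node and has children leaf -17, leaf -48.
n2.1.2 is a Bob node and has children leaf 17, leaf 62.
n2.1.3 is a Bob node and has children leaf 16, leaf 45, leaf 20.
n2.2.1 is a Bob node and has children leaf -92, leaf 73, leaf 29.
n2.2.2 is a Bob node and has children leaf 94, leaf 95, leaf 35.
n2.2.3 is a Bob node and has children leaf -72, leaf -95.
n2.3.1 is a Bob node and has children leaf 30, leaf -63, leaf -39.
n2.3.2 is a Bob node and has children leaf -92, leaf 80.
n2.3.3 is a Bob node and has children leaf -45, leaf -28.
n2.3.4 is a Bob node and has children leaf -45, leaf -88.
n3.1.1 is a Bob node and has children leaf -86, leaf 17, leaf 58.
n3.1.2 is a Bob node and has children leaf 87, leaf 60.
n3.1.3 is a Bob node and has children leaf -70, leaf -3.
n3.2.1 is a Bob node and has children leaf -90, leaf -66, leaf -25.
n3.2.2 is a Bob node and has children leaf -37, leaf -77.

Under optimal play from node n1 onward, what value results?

n1.1.1 (Bob): max(-21, -60) = -21
n1.1.2 (Bob): max(31, 81, -18, 82) = 82
n1.1.3 (Bob): max(-72, -88) = -72
n1.1 (Uma): min(-21, 82, -72) = -72
n1.2.1 (Bob): max(-41, 49, 36) = 49
n1.2.2 (Bob): max(3, -38) = 3
n1.2 (Uma): min(49, 3) = 3
n1 (Bob): max(-72, 3) = 3

3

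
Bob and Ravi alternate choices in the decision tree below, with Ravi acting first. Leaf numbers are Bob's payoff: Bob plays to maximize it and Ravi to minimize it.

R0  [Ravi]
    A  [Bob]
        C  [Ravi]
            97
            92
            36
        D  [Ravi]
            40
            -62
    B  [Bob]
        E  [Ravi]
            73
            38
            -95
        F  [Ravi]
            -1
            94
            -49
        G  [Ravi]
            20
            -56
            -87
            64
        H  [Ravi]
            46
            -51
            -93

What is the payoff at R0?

C (Ravi): min(97, 92, 36) = 36
D (Ravi): min(40, -62) = -62
A (Bob): max(36, -62) = 36
E (Ravi): min(73, 38, -95) = -95
F (Ravi): min(-1, 94, -49) = -49
G (Ravi): min(20, -56, -87, 64) = -87
H (Ravi): min(46, -51, -93) = -93
B (Bob): max(-95, -49, -87, -93) = -49
R0 (Ravi): min(36, -49) = -49

-49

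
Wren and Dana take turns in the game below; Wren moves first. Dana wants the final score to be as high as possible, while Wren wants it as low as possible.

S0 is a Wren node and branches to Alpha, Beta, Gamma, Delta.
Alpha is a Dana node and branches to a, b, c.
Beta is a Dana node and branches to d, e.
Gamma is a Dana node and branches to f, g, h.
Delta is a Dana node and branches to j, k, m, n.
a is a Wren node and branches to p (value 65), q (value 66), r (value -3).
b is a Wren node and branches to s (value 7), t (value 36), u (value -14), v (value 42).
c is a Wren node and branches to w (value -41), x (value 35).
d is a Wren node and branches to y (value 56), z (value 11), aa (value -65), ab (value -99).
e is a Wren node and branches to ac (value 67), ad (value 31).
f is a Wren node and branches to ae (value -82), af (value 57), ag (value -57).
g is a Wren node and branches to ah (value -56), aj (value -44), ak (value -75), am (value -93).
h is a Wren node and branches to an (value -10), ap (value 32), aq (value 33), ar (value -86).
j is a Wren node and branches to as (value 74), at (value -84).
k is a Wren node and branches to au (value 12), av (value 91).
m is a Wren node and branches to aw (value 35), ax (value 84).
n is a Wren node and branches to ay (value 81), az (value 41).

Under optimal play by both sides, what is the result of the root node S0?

a (Wren): min(65, 66, -3) = -3
b (Wren): min(7, 36, -14, 42) = -14
c (Wren): min(-41, 35) = -41
Alpha (Dana): max(-3, -14, -41) = -3
d (Wren): min(56, 11, -65, -99) = -99
e (Wren): min(67, 31) = 31
Beta (Dana): max(-99, 31) = 31
f (Wren): min(-82, 57, -57) = -82
g (Wren): min(-56, -44, -75, -93) = -93
h (Wren): min(-10, 32, 33, -86) = -86
Gamma (Dana): max(-82, -93, -86) = -82
j (Wren): min(74, -84) = -84
k (Wren): min(12, 91) = 12
m (Wren): min(35, 84) = 35
n (Wren): min(81, 41) = 41
Delta (Dana): max(-84, 12, 35, 41) = 41
S0 (Wren): min(-3, 31, -82, 41) = -82

-82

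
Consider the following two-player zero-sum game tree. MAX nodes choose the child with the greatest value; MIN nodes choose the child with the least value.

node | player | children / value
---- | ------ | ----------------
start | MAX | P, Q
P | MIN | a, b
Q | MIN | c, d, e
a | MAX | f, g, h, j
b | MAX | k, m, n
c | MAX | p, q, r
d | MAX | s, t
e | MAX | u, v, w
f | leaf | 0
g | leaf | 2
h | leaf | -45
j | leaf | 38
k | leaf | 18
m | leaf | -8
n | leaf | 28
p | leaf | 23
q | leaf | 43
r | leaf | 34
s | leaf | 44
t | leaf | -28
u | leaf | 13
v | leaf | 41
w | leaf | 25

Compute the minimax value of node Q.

41

c (MAX): max(23, 43, 34) = 43
d (MAX): max(44, -28) = 44
e (MAX): max(13, 41, 25) = 41
Q (MIN): min(43, 44, 41) = 41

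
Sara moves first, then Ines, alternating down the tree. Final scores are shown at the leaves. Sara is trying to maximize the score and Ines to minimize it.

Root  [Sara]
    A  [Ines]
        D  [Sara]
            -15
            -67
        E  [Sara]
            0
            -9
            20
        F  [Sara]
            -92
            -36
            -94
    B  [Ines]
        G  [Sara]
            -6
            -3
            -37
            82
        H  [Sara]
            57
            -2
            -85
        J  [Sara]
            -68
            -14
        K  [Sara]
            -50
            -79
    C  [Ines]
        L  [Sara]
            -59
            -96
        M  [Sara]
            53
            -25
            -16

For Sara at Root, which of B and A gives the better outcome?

G (Sara): max(-6, -3, -37, 82) = 82
H (Sara): max(57, -2, -85) = 57
J (Sara): max(-68, -14) = -14
K (Sara): max(-50, -79) = -50
B (Ines): min(82, 57, -14, -50) = -50
D (Sara): max(-15, -67) = -15
E (Sara): max(0, -9, 20) = 20
F (Sara): max(-92, -36, -94) = -36
A (Ines): min(-15, 20, -36) = -36
Sara prefers the higher value; B=-50, A=-36. A is better since -36 > -50.

A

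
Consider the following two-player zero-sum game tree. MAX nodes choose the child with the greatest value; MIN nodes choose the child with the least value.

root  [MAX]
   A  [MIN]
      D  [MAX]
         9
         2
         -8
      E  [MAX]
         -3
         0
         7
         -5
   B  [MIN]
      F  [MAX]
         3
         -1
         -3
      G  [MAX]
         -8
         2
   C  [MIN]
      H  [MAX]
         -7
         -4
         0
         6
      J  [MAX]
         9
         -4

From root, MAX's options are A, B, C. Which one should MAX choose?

A

D (MAX): max(9, 2, -8) = 9
E (MAX): max(-3, 0, 7, -5) = 7
A (MIN): min(9, 7) = 7
F (MAX): max(3, -1, -3) = 3
G (MAX): max(-8, 2) = 2
B (MIN): min(3, 2) = 2
H (MAX): max(-7, -4, 0, 6) = 6
J (MAX): max(9, -4) = 9
C (MIN): min(6, 9) = 6
root (MAX): max(7, 2, 6) = 7
MAX at root wants the highest of {A=7, B=2, C=6}, so chooses A.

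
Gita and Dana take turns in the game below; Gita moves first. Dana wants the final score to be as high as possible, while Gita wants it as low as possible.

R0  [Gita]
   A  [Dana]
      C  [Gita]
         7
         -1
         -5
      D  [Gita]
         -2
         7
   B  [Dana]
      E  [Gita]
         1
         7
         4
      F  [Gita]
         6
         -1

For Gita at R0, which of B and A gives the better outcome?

A

E (Gita): min(1, 7, 4) = 1
F (Gita): min(6, -1) = -1
B (Dana): max(1, -1) = 1
C (Gita): min(7, -1, -5) = -5
D (Gita): min(-2, 7) = -2
A (Dana): max(-5, -2) = -2
Gita prefers the lower value; B=1, A=-2. A is better since -2 < 1.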